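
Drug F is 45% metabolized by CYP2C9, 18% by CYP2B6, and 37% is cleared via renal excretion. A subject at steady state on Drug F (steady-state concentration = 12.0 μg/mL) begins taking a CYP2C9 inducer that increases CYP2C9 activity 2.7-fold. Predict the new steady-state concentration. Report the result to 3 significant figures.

6.80 μg/mL

The CYP2C9 pathway (45% of clearance) rises to 2.7× activity: 0.45 × 2.7 = 1.215.
CYP2B6 (18%) and the residual 37% are unaffected.
New clearance relative to baseline: 1.215 + 0.18 + 0.37 = 1.765.
With dosing unchanged, steady-state concentration scales as 1/CL: 12.0 / 1.765 = 6.80 μg/mL.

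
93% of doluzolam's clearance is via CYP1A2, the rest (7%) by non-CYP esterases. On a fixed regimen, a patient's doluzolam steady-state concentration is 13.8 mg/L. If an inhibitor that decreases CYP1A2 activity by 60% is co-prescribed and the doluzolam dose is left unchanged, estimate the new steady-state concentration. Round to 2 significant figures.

31 mg/L

The CYP1A2 pathway (93% of clearance) drops to 0.4× activity: 0.93 × 0.4 = 0.372.
Non-CYP routes (7%) are unchanged.
New clearance relative to baseline: 0.372 + 0.07 = 0.442.
Steady-state concentration ∝ 1/CL, so new value = 13.8 / 0.442 = 31 mg/L.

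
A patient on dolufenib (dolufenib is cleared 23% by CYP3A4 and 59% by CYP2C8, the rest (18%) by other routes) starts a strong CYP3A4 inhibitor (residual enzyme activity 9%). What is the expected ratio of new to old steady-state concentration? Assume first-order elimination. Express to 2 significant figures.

The CYP3A4 pathway (23% of clearance) is reduced to 0.09× activity: 0.23 × 0.09 = 0.0207.
CYP2C8 (59%) and the residual 18% are unaffected.
Relative clearance = 0.0207 + 0.59 + 0.18 = 0.7907.
Steady-state concentration ratio = CL_old/CL_new = 1 / 0.7907 = 1.3.

1.3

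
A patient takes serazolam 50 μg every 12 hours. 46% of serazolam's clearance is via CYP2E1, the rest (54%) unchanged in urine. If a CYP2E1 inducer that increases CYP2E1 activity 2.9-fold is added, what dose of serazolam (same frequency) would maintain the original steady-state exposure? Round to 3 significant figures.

The CYP2E1 pathway (46% of clearance) is boosted to 2.9× activity: 0.46 × 2.9 = 1.334.
Non-CYP routes (54%) are unchanged.
Relative clearance = 1.334 + 0.54 = 1.874.
Css,avg = (dose rate)/CL, so holding Css fixed requires dose ∝ CL: 50 × 1.874 = 93.7 μg.

93.7 μg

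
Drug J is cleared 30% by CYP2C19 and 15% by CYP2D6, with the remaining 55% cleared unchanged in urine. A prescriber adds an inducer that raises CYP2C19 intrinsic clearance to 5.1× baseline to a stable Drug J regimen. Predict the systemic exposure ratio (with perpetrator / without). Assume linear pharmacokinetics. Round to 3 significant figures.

The CYP2C19 pathway (30% of clearance) rises to 5.1× activity: 0.3 × 5.1 = 1.53.
CYP2D6 (15%) and the residual 55% are unaffected.
CL_new/CL_old = 1.53 + 0.15 + 0.55 = 2.23.
Systemic exposure is inversely proportional to clearance, so the fold-change is 1 / 2.23 = 0.448.

0.448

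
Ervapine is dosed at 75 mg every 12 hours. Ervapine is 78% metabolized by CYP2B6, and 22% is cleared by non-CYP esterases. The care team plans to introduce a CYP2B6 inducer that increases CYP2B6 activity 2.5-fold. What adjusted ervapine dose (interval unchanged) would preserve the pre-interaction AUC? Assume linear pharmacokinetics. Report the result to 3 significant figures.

The CYP2B6 pathway (78% of clearance) rises to 2.5× activity: 0.78 × 2.5 = 1.95.
Non-CYP routes (22%) are unchanged.
CL_new/CL_old = 1.95 + 0.22 = 2.17.
To maintain the same steady-state level, dose must scale with clearance: new dose = 75 × 2.17 = 163 mg.

163 mg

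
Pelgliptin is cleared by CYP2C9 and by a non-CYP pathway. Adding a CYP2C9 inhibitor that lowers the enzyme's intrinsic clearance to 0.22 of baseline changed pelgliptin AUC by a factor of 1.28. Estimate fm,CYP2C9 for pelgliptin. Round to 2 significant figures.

0.28

Let x = fm,CYP2C9. Because AUC ∝ 1/CL, relative clearance fell to 1/1.28 = 0.7812.
Setting x·0.22 + (1 − x) = 0.7812 and solving: x = (0.7812 − 1)/(0.22 − 1) = 0.28.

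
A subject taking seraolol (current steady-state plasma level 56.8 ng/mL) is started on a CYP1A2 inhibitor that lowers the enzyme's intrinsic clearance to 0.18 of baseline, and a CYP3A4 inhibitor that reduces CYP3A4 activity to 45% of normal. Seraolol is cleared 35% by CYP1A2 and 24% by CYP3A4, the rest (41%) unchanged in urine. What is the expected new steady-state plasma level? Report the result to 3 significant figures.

The CYP1A2 pathway (35% of clearance) drops to 0.18× activity: 0.35 × 0.18 = 0.063.
The CYP3A4 pathway (24% of clearance) is reduced to 0.45× activity: 0.24 × 0.45 = 0.108.
The remaining 41% of clearance is unaffected.
Relative clearance = 0.063 + 0.108 + 0.41 = 0.581.
Steady-state plasma level ∝ 1/CL: new value = 56.8 / 0.581 = 97.8 ng/mL.

97.8 ng/mL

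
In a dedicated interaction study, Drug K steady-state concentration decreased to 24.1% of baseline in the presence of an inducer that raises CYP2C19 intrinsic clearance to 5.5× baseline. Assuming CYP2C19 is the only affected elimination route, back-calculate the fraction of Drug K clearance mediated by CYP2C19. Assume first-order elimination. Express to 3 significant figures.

0.700

Call the CYP2C19 fraction fm. After the interaction, CL_new/CL_old = fm × 5.5 + (1 − fm).
Steady-state concentration ratio = 1 / (new CL fraction), so new CL fraction = 1 / 0.241 = 4.149.
fm × 5.5 + 1 − fm = 4.149  ⇒  fm × (5.5 − 1) = 3.149  ⇒  fm = 0.700.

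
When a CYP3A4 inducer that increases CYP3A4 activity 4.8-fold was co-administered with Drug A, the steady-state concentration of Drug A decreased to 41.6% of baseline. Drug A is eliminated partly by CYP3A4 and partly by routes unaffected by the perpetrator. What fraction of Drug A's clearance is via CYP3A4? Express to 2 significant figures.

0.37

CL'/CL = 1 / 0.416 = 2.404
4.8·fm + (1 − fm) = 2.404
fm = (2.404 − 1) / (4.8 − 1) = 0.37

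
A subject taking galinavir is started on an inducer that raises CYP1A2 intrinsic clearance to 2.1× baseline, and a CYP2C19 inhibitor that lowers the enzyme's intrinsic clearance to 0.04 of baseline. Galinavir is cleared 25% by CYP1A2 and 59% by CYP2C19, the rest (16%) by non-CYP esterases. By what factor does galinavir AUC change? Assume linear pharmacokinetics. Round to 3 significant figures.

The CYP1A2 pathway (25% of clearance) rises to 2.1× activity: 0.25 × 2.1 = 0.525.
The CYP2C19 pathway (59% of clearance) falls to 0.04× activity: 0.59 × 0.04 = 0.0236.
Non-CYP routes (16%) are unchanged.
CL_new/CL_old = 0.525 + 0.0236 + 0.16 = 0.7086.
Because AUC varies inversely with clearance, the combined effect is 1 / 0.7086 = 1.41.

1.41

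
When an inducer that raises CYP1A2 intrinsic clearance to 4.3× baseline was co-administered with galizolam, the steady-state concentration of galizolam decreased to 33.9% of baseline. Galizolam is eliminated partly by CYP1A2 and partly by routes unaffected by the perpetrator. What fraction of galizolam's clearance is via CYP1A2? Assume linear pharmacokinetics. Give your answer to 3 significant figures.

0.591

Call the CYP1A2 fraction fm. After the interaction, CL_new/CL_old = fm × 4.3 + (1 − fm).
Steady-state concentration ratio = 1 / (new CL fraction), so new CL fraction = 1 / 0.339 = 2.95.
fm × 4.3 + 1 − fm = 2.95  ⇒  fm × (4.3 − 1) = 1.95  ⇒  fm = 0.591.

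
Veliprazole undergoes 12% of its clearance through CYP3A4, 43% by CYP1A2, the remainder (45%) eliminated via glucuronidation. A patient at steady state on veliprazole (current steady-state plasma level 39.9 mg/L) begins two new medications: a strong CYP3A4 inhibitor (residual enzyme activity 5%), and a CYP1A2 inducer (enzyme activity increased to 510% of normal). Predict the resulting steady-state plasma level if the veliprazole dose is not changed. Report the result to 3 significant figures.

The CYP3A4 pathway (12% of clearance) drops to 0.05× activity: 0.12 × 0.05 = 0.006.
The CYP1A2 pathway (43% of clearance) increases to 5.1× activity: 0.43 × 5.1 = 2.193.
The remaining 45% of clearance is unaffected.
Relative clearance = 0.006 + 2.193 + 0.45 = 2.649.
Dividing the baseline by the relative clearance: 39.9 / 2.649 = 15.1 mg/L.

15.1 mg/L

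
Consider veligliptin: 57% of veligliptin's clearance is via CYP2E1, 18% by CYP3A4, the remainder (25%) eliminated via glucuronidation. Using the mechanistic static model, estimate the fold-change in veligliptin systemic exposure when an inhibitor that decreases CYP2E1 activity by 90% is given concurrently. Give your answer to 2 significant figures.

2.1

The CYP2E1 pathway (57% of clearance) is reduced to 0.1× activity: 0.57 × 0.1 = 0.057.
CYP3A4 (18%) and the residual 25% are unaffected.
Relative clearance = 0.057 + 0.18 + 0.25 = 0.487.
Systemic exposure ratio = CL_old/CL_new = 1 / 0.487 = 2.1.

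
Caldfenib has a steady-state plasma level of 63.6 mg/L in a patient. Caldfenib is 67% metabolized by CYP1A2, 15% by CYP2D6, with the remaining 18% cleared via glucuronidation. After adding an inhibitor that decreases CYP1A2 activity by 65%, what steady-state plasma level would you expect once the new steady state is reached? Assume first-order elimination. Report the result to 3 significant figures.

The CYP1A2 pathway (67% of clearance) drops to 0.35× activity: 0.67 × 0.35 = 0.2345.
CYP2D6 (15%) and the residual 18% are unaffected.
New clearance relative to baseline: 0.2345 + 0.15 + 0.18 = 0.5645.
New steady-state plasma level = baseline ÷ relative clearance = 63.6 / 0.5645 = 113 mg/L.

113 mg/L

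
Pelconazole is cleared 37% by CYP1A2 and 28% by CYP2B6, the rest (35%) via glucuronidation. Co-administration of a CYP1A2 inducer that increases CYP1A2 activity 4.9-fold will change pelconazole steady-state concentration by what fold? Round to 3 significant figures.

The CYP1A2 pathway (37% of clearance) rises to 4.9× activity: 0.37 × 4.9 = 1.813.
CYP2B6 (28%) and the residual 35% are unaffected.
CL_new/CL_old = 1.813 + 0.28 + 0.35 = 2.443.
Steady-state concentration ratio = CL_old/CL_new = 1 / 2.443 = 0.409.

0.409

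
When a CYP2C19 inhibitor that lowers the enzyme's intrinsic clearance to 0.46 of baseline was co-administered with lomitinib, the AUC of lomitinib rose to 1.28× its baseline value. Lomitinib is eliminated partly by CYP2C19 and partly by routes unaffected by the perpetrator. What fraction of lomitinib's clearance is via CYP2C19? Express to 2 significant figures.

0.41

Write x for the fraction cleared via CYP2C19. The observed AUC change means clearance fell to 1/1.28 = 0.7812 of baseline.
Only the CYP2C19 route changed, so 0.7812 = x·0.46 + (1 − x), giving x = 0.41.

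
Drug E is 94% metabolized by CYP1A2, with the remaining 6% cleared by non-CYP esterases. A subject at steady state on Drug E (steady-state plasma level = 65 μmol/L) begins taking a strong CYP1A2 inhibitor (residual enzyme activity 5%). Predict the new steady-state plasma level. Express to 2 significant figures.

6.1 × 10² μmol/L

The CYP1A2 pathway (94% of clearance) falls to 0.05× activity: 0.94 × 0.05 = 0.047.
Non-CYP routes (6%) are unchanged.
CL_new/CL_old = 0.047 + 0.06 = 0.107.
Steady-state plasma level ∝ 1/CL, so new value = 65 / 0.107 = 6.1 × 10² μmol/L.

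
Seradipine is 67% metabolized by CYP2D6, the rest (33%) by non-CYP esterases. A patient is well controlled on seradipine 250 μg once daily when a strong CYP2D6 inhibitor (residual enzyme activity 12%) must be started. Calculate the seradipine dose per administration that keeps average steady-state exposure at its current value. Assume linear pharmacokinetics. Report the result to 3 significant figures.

The CYP2D6 pathway (67% of clearance) drops to 0.12× activity: 0.67 × 0.12 = 0.0804.
The remaining 33% of clearance is unaffected.
New clearance relative to baseline: 0.0804 + 0.33 = 0.4104.
Exposure is unchanged when dose changes in proportion to clearance. New dose = 250 μg × 0.4104 = 103 μg.

103 μg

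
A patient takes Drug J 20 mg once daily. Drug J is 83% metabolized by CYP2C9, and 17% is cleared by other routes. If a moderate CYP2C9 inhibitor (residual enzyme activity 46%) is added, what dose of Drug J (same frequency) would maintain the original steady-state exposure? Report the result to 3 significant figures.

The CYP2C9 pathway (83% of clearance) falls to 0.46× activity: 0.83 × 0.46 = 0.3818.
The remaining 17% of clearance is unaffected.
CL_new/CL_old = 0.3818 + 0.17 = 0.5518.
Css,avg = (dose rate)/CL, so holding Css fixed requires dose ∝ CL: 20 × 0.5518 = 11.0 mg.

11.0 mg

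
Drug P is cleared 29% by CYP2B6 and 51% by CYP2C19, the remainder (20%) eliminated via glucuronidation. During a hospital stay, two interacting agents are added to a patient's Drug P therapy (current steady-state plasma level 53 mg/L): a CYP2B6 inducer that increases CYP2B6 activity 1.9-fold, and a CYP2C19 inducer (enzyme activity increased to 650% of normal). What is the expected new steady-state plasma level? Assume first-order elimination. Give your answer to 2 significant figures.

The CYP2B6 pathway (29% of clearance) increases to 1.9× activity: 0.29 × 1.9 = 0.551.
The CYP2C19 pathway (51% of clearance) increases to 6.5× activity: 0.51 × 6.5 = 3.315.
The remaining 20% of clearance is unaffected.
New clearance relative to baseline: 0.551 + 3.315 + 0.2 = 4.066.
Steady-state plasma level ∝ 1/CL: new value = 53 / 4.066 = 13 mg/L.

13 mg/L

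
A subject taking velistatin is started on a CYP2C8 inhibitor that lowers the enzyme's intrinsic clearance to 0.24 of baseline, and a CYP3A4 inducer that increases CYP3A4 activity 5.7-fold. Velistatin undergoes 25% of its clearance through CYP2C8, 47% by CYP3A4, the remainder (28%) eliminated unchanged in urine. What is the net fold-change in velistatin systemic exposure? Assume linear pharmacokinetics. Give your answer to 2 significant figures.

0.33

The CYP2C8 pathway (25% of clearance) drops to 0.24× activity: 0.25 × 0.24 = 0.06.
The CYP3A4 pathway (47% of clearance) is boosted to 5.7× activity: 0.47 × 5.7 = 2.679.
The remaining 28% of clearance is unaffected.
Relative clearance = 0.06 + 2.679 + 0.28 = 3.019.
Because systemic exposure varies inversely with clearance, the combined effect is 1 / 3.019 = 0.33.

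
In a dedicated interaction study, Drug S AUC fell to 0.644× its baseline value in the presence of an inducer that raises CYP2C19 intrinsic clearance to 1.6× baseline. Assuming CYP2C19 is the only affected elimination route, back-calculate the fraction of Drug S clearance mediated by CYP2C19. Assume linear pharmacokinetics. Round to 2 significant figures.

0.92

CL'/CL = 1 / 0.644 = 1.553
1.6·fm + (1 − fm) = 1.553
fm = (1.553 − 1) / (1.6 − 1) = 0.92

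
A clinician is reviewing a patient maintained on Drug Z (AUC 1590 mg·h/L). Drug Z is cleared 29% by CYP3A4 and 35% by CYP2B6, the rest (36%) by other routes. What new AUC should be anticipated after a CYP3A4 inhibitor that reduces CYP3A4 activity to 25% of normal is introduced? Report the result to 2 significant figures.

2.0 × 10³ mg·h/L

CYP3A4: 0.29 × 0.25 = 0.0725
CYP2B6: 0.35 (unchanged)
Other: 0.36 (unchanged)
New clearance relative to baseline: 0.0725 + 0.35 + 0.36 = 0.7825.
New AUC = baseline ÷ relative clearance = 1590 / 0.7825 = 2.0 × 10³ mg·h/L.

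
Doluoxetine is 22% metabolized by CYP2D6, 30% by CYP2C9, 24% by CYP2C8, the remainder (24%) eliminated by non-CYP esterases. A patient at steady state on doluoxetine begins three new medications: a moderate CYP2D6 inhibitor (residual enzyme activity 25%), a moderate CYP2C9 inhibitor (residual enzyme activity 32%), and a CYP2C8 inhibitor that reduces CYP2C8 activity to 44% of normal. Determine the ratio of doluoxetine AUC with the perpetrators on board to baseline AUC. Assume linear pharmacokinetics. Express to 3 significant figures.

2.01

The CYP2D6 pathway (22% of clearance) falls to 0.25× activity: 0.22 × 0.25 = 0.055.
The CYP2C9 pathway (30% of clearance) falls to 0.32× activity: 0.3 × 0.32 = 0.096.
The CYP2C8 pathway (24% of clearance) drops to 0.44× activity: 0.24 × 0.44 = 0.1056.
The remaining 24% of clearance is unaffected.
Relative clearance = 0.055 + 0.096 + 0.1056 + 0.24 = 0.4966.
AUC ∝ 1/CL: fold-change = 1 / 0.4966 = 2.01.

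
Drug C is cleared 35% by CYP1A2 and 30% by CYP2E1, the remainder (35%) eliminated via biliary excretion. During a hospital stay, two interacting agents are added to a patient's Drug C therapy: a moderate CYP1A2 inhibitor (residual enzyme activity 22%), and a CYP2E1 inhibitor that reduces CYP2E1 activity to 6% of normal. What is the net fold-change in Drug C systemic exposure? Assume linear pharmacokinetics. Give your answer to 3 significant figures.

The CYP1A2 pathway (35% of clearance) falls to 0.22× activity: 0.35 × 0.22 = 0.077.
The CYP2E1 pathway (30% of clearance) drops to 0.06× activity: 0.3 × 0.06 = 0.018.
Non-CYP routes (35%) are unchanged.
Relative clearance = 0.077 + 0.018 + 0.35 = 0.445.
Systemic exposure ∝ 1/CL: fold-change = 1 / 0.445 = 2.25.

2.25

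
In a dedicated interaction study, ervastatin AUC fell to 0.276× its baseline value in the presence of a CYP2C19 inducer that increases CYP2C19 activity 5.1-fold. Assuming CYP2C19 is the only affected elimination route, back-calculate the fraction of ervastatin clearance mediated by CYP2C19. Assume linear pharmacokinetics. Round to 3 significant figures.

Let fm be the CYP2C19 fraction. New clearance relative to baseline = fm × 5.1 + (1 − fm).
AUC ratio = 1 / (new CL fraction), so new CL fraction = 1 / 0.276 = 3.623.
fm × 5.1 + 1 − fm = 3.623  ⇒  fm × (5.1 − 1) = 2.623  ⇒  fm = 0.640.

0.640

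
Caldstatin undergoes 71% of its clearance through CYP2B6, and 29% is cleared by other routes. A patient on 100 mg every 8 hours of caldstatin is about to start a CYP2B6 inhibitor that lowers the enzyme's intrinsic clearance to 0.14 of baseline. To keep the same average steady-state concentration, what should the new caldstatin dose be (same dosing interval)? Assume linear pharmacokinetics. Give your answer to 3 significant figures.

The CYP2B6 pathway (71% of clearance) falls to 0.14× activity: 0.71 × 0.14 = 0.0994.
The remaining 29% of clearance is unaffected.
New clearance relative to baseline: 0.0994 + 0.29 = 0.3894.
Exposure is unchanged when dose changes in proportion to clearance. New dose = 100 mg × 0.3894 = 38.9 mg.

38.9 mg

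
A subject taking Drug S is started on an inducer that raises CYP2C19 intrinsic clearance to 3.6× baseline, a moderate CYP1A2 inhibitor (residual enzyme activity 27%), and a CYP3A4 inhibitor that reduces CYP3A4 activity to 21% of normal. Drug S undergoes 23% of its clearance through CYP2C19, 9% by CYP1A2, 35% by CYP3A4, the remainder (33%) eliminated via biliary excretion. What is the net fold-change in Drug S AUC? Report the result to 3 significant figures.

CYP2C19: 0.23 × 3.6 = 0.828
CYP1A2: 0.09 × 0.27 = 0.0243
CYP3A4: 0.35 × 0.21 = 0.0735
Other: 0.33 (unchanged)
New clearance relative to baseline: 0.828 + 0.0243 + 0.0735 + 0.33 = 1.2558.
Net AUC ratio = 1 / 1.2558 = 0.796.

0.796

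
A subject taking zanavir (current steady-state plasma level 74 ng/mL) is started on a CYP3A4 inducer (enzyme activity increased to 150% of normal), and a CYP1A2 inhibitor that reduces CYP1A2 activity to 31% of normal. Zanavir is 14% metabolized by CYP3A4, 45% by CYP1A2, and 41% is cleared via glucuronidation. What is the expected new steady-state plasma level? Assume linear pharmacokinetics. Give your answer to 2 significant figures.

The CYP3A4 pathway (14% of clearance) increases to 1.5× activity: 0.14 × 1.5 = 0.21.
The CYP1A2 pathway (45% of clearance) falls to 0.31× activity: 0.45 × 0.31 = 0.1395.
Non-CYP routes (41%) are unchanged.
New clearance relative to baseline: 0.21 + 0.1395 + 0.41 = 0.7595.
New steady-state plasma level = 74 / 0.7595 = 97 ng/mL (concentration scales inversely with clearance).

97 ng/mL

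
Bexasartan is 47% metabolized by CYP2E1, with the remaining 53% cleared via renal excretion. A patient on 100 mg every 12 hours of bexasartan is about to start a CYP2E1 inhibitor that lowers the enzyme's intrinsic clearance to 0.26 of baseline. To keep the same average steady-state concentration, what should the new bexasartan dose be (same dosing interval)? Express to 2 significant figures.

65 mg

The CYP2E1 pathway (47% of clearance) is reduced to 0.26× activity: 0.47 × 0.26 = 0.1222.
Non-CYP routes (53%) are unchanged.
Relative clearance = 0.1222 + 0.53 = 0.6522.
Css,avg = (dose rate)/CL, so holding Css fixed requires dose ∝ CL: 100 × 0.6522 = 65 mg.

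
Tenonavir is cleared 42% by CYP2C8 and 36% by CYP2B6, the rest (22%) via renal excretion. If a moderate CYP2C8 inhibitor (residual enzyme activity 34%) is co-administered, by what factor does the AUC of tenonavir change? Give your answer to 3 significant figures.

The CYP2C8 pathway (42% of clearance) is reduced to 0.34× activity: 0.42 × 0.34 = 0.1428.
CYP2B6 (36%) and the residual 22% are unaffected.
CL_new/CL_old = 0.1428 + 0.36 + 0.22 = 0.7228.
AUC is inversely proportional to clearance, so the fold-change is 1 / 0.7228 = 1.38.

1.38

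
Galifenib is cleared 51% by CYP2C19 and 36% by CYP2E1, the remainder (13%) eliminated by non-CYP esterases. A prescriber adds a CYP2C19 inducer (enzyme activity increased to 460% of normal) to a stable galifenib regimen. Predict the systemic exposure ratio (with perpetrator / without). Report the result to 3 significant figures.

0.353

CYP2C19: 0.51 × 4.6 = 2.346
CYP2E1: 0.36 (unchanged)
Other: 0.13 (unchanged)
New clearance relative to baseline: 2.346 + 0.36 + 0.13 = 2.836.
Systemic exposure ratio = CL_old/CL_new = 1 / 2.836 = 0.353.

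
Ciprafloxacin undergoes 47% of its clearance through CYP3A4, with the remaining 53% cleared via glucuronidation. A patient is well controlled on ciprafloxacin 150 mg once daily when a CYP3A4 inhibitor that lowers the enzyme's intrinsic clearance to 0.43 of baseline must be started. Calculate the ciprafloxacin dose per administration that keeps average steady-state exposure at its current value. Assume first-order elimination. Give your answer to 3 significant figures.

CYP3A4: 0.47 × 0.43 = 0.2021
Other: 0.53 (unchanged)
New clearance relative to baseline: 0.2021 + 0.53 = 0.7321.
To maintain the same steady-state level, dose must scale with clearance: new dose = 150 × 0.7321 = 110 mg.

110 mg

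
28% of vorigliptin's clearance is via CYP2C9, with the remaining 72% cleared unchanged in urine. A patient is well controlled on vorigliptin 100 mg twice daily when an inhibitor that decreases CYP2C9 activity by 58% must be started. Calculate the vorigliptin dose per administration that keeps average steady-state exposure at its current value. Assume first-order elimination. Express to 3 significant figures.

83.8 mg

The CYP2C9 pathway (28% of clearance) falls to 0.42× activity: 0.28 × 0.42 = 0.1176.
Non-CYP routes (72%) are unchanged.
CL_new/CL_old = 0.1176 + 0.72 = 0.8376.
Exposure is unchanged when dose changes in proportion to clearance. New dose = 100 mg × 0.8376 = 83.8 mg.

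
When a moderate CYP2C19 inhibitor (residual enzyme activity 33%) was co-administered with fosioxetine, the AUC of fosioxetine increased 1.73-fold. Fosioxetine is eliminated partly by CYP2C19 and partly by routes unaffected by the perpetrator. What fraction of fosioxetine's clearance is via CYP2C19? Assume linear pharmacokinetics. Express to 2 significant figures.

CL'/CL = 1 / 1.73 = 0.578
0.33·fm + (1 − fm) = 0.578
fm = (0.578 − 1) / (0.33 − 1) = 0.63

0.63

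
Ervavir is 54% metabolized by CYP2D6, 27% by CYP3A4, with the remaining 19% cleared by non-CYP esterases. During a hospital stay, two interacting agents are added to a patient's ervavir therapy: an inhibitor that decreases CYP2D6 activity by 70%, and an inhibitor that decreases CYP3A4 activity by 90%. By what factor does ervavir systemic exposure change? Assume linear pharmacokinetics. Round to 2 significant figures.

The CYP2D6 pathway (54% of clearance) drops to 0.3× activity: 0.54 × 0.3 = 0.162.
The CYP3A4 pathway (27% of clearance) drops to 0.1× activity: 0.27 × 0.1 = 0.027.
Non-CYP routes (19%) are unchanged.
Relative clearance = 0.162 + 0.027 + 0.19 = 0.379.
Net systemic exposure ratio = 1 / 0.379 = 2.6.

2.6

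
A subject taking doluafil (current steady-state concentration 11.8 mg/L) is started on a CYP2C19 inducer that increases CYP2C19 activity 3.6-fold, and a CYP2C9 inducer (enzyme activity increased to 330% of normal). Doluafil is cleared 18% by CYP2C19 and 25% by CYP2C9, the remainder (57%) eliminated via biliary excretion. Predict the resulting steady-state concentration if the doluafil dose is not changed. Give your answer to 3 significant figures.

The CYP2C19 pathway (18% of clearance) rises to 3.6× activity: 0.18 × 3.6 = 0.648.
The CYP2C9 pathway (25% of clearance) increases to 3.3× activity: 0.25 × 3.3 = 0.825.
Non-CYP routes (57%) are unchanged.
Relative clearance = 0.648 + 0.825 + 0.57 = 2.043.
Steady-state concentration ∝ 1/CL: new value = 11.8 / 2.043 = 5.78 mg/L.

5.78 mg/L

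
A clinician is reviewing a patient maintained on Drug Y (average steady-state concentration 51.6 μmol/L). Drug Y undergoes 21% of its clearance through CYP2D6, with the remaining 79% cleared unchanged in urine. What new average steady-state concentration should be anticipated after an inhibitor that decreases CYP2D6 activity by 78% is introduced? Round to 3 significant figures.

61.7 μmol/L

CYP2D6: 0.21 × 0.22 = 0.0462
Other: 0.79 (unchanged)
New clearance relative to baseline: 0.0462 + 0.79 = 0.8362.
Average steady-state concentration ∝ 1/CL, so new value = 51.6 / 0.8362 = 61.7 μmol/L.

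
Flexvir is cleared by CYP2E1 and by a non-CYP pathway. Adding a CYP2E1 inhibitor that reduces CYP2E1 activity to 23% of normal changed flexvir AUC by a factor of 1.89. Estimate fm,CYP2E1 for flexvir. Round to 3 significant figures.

0.612

CL'/CL = 1 / 1.89 = 0.5291
0.23·fm + (1 − fm) = 0.5291
fm = (0.5291 − 1) / (0.23 − 1) = 0.612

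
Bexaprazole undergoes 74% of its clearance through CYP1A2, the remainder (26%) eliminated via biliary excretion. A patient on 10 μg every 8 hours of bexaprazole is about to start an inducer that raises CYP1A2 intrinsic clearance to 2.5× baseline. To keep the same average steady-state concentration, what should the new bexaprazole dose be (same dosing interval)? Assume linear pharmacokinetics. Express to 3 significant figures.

21.1 μg

CYP1A2: 0.74 × 2.5 = 1.85
Other: 0.26 (unchanged)
CL_new/CL_old = 1.85 + 0.26 = 2.11.
Exposure is unchanged when dose changes in proportion to clearance. New dose = 10 μg × 2.11 = 21.1 μg.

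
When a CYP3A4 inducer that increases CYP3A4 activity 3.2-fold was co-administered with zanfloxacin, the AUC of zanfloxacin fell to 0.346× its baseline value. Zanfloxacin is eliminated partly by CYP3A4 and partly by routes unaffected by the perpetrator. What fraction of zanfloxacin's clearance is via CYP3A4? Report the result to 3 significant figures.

0.859

Let fm be the CYP3A4 fraction. New clearance relative to baseline = fm × 3.2 + (1 − fm).
AUC ratio = 1 / (new CL fraction), so new CL fraction = 1 / 0.346 = 2.89.
fm × 3.2 + 1 − fm = 2.89  ⇒  fm × (3.2 − 1) = 1.89  ⇒  fm = 0.859.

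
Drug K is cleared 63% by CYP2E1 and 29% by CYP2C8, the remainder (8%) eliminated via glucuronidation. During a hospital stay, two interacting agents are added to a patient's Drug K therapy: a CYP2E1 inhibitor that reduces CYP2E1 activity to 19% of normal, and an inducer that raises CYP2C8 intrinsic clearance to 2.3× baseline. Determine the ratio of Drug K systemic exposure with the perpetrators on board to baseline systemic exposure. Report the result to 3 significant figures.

CYP2E1: 0.63 × 0.19 = 0.1197
CYP2C8: 0.29 × 2.3 = 0.667
Other: 0.08 (unchanged)
CL_new/CL_old = 0.1197 + 0.667 + 0.08 = 0.8667.
Net systemic exposure ratio = 1 / 0.8667 = 1.15.

1.15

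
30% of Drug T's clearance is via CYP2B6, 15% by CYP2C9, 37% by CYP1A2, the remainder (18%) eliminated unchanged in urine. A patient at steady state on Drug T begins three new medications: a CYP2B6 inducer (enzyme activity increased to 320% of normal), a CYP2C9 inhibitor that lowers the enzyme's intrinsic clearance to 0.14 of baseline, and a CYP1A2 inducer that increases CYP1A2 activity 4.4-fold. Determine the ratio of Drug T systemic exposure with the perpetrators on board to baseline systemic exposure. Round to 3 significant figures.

The CYP2B6 pathway (30% of clearance) is boosted to 3.2× activity: 0.3 × 3.2 = 0.96.
The CYP2C9 pathway (15% of clearance) drops to 0.14× activity: 0.15 × 0.14 = 0.021.
The CYP1A2 pathway (37% of clearance) increases to 4.4× activity: 0.37 × 4.4 = 1.628.
The remaining 18% of clearance is unaffected.
Relative clearance = 0.96 + 0.021 + 1.628 + 0.18 = 2.789.
Because systemic exposure varies inversely with clearance, the combined effect is 1 / 2.789 = 0.359.

0.359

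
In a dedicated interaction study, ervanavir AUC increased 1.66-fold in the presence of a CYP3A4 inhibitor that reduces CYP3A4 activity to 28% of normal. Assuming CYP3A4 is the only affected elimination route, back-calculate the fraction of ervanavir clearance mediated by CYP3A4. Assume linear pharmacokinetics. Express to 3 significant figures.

0.552

CL'/CL = 1 / 1.66 = 0.6024
0.28·fm + (1 − fm) = 0.6024
fm = (0.6024 − 1) / (0.28 − 1) = 0.552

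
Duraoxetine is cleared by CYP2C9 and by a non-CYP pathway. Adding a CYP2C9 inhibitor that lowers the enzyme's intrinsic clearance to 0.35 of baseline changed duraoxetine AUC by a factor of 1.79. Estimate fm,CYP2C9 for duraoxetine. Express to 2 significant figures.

0.68

CL'/CL = 1 / 1.79 = 0.5587
0.35·fm + (1 − fm) = 0.5587
fm = (0.5587 − 1) / (0.35 − 1) = 0.68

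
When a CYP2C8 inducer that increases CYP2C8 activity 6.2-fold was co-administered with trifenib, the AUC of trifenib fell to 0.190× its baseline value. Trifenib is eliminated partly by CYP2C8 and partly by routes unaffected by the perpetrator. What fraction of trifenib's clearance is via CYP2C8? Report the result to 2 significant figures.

CL'/CL = 1 / 0.190 = 5.263
6.2·fm + (1 − fm) = 5.263
fm = (5.263 − 1) / (6.2 − 1) = 0.82

0.82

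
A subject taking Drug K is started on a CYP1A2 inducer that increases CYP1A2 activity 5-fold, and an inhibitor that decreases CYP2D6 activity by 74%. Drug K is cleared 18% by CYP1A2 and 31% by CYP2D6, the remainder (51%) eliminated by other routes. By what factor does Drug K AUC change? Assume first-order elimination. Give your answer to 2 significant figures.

0.67

The CYP1A2 pathway (18% of clearance) rises to 5× activity: 0.18 × 5 = 0.9.
The CYP2D6 pathway (31% of clearance) is reduced to 0.26× activity: 0.31 × 0.26 = 0.0806.
Non-CYP routes (51%) are unchanged.
Relative clearance = 0.9 + 0.0806 + 0.51 = 1.4906.
Because AUC varies inversely with clearance, the combined effect is 1 / 1.4906 = 0.67.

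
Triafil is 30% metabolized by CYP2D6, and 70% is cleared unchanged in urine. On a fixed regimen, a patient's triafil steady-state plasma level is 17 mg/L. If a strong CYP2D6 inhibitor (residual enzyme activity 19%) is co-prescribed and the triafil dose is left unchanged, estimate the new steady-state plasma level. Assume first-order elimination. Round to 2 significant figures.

The CYP2D6 pathway (30% of clearance) falls to 0.19× activity: 0.3 × 0.19 = 0.057.
Non-CYP routes (70%) are unchanged.
CL_new/CL_old = 0.057 + 0.7 = 0.757.
Steady-state plasma level ∝ 1/CL, so new value = 17 / 0.757 = 22 mg/L.

22 mg/L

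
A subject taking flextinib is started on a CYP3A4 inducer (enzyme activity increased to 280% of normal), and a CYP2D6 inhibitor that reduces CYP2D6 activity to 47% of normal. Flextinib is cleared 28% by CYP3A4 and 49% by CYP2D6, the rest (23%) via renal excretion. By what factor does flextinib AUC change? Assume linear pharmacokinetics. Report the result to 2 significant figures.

0.80

CYP3A4: 0.28 × 2.8 = 0.784
CYP2D6: 0.49 × 0.47 = 0.2303
Other: 0.23 (unchanged)
New clearance relative to baseline: 0.784 + 0.2303 + 0.23 = 1.2443.
AUC ∝ 1/CL: fold-change = 1 / 1.2443 = 0.80.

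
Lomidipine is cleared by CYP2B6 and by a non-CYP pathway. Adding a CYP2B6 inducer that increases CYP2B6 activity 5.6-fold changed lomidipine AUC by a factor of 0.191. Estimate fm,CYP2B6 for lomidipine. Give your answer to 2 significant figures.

0.92

Call the CYP2B6 fraction fm. After the interaction, CL_new/CL_old = fm × 5.6 + (1 − fm).
AUC ratio = 1 / (new CL fraction), so new CL fraction = 1 / 0.191 = 5.236.
fm × 5.6 + 1 − fm = 5.236  ⇒  fm × (5.6 − 1) = 4.236  ⇒  fm = 0.92.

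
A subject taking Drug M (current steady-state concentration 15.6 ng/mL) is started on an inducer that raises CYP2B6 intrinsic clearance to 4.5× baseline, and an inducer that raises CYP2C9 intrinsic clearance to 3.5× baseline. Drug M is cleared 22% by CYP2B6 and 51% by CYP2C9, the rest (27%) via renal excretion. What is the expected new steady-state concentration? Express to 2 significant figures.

5.1 ng/mL

The CYP2B6 pathway (22% of clearance) is boosted to 4.5× activity: 0.22 × 4.5 = 0.99.
The CYP2C9 pathway (51% of clearance) increases to 3.5× activity: 0.51 × 3.5 = 1.785.
The remaining 27% of clearance is unaffected.
CL_new/CL_old = 0.99 + 1.785 + 0.27 = 3.045.
Dividing the baseline by the relative clearance: 15.6 / 3.045 = 5.1 ng/mL.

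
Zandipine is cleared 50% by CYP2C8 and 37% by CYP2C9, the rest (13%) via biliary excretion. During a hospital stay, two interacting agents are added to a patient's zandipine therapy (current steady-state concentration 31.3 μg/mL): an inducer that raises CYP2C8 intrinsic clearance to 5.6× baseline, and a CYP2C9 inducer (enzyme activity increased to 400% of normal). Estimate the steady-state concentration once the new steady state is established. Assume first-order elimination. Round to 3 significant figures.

7.10 μg/mL

CYP2C8: 0.5 × 5.6 = 2.8
CYP2C9: 0.37 × 4 = 1.48
Other: 0.13 (unchanged)
New clearance relative to baseline: 2.8 + 1.48 + 0.13 = 4.41.
Steady-state concentration ∝ 1/CL: new value = 31.3 / 4.41 = 7.10 μg/mL.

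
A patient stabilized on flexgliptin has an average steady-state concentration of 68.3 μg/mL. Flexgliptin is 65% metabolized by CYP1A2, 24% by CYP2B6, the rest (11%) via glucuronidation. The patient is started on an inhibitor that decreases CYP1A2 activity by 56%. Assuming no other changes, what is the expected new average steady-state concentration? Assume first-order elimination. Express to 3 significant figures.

107 μg/mL

The CYP1A2 pathway (65% of clearance) is reduced to 0.44× activity: 0.65 × 0.44 = 0.286.
CYP2B6 (24%) and the residual 11% are unaffected.
Relative clearance = 0.286 + 0.24 + 0.11 = 0.636.
New average steady-state concentration = baseline ÷ relative clearance = 68.3 / 0.636 = 107 μg/mL.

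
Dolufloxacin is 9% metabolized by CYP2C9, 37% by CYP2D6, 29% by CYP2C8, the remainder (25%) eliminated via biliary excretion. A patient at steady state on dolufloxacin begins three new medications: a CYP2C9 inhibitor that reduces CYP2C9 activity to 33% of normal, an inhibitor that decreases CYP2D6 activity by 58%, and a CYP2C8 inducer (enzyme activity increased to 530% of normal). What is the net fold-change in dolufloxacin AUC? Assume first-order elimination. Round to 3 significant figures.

The CYP2C9 pathway (9% of clearance) drops to 0.33× activity: 0.09 × 0.33 = 0.0297.
The CYP2D6 pathway (37% of clearance) drops to 0.42× activity: 0.37 × 0.42 = 0.1554.
The CYP2C8 pathway (29% of clearance) increases to 5.3× activity: 0.29 × 5.3 = 1.537.
The remaining 25% of clearance is unaffected.
CL_new/CL_old = 0.0297 + 0.1554 + 1.537 + 0.25 = 1.9721.
AUC ∝ 1/CL: fold-change = 1 / 1.9721 = 0.507.

0.507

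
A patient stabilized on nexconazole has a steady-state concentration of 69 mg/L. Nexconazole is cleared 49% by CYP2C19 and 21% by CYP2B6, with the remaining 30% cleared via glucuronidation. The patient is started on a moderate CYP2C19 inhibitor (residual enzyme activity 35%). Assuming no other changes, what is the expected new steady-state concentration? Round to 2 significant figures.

The CYP2C19 pathway (49% of clearance) is reduced to 0.35× activity: 0.49 × 0.35 = 0.1715.
CYP2B6 (21%) and the residual 30% are unaffected.
Relative clearance = 0.1715 + 0.21 + 0.3 = 0.6815.
Steady-state concentration ∝ 1/CL, so new value = 69 / 0.6815 = 1.0 × 10² mg/L.

1.0 × 10² mg/L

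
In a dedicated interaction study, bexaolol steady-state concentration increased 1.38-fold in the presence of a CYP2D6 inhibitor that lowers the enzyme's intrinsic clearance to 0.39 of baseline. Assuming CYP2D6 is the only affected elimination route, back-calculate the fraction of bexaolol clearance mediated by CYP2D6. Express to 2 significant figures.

Let x = fm,CYP2D6. Because steady-state concentration ∝ 1/CL, relative clearance fell to 1/1.38 = 0.7246.
Only the CYP2D6 route changed, so 0.7246 = x·0.39 + (1 − x), giving x = 0.45.

0.45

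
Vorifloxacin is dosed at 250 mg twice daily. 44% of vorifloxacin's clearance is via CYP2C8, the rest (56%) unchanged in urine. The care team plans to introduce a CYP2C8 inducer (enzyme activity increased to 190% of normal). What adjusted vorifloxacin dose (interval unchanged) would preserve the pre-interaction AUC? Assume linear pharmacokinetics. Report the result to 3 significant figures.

The CYP2C8 pathway (44% of clearance) increases to 1.9× activity: 0.44 × 1.9 = 0.836.
The remaining 56% of clearance is unaffected.
Relative clearance = 0.836 + 0.56 = 1.396.
Css,avg = (dose rate)/CL, so holding Css fixed requires dose ∝ CL: 250 × 1.396 = 349 mg.

349 mg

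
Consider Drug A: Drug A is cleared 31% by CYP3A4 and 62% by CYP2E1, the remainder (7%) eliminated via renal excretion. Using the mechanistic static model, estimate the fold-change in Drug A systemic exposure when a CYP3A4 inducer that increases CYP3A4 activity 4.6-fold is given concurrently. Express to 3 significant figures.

The CYP3A4 pathway (31% of clearance) increases to 4.6× activity: 0.31 × 4.6 = 1.426.
CYP2E1 (62%) and the residual 7% are unaffected.
New clearance relative to baseline: 1.426 + 0.62 + 0.07 = 2.116.
Systemic exposure ratio = CL_old/CL_new = 1 / 2.116 = 0.473.

0.473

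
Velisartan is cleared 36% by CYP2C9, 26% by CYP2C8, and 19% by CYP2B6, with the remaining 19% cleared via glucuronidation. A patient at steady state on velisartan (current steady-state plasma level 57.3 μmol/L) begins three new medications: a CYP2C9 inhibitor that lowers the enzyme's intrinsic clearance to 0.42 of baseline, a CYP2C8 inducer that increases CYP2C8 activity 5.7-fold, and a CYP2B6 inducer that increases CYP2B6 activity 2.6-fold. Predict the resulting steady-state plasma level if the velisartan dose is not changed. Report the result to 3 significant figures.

24.7 μmol/L

The CYP2C9 pathway (36% of clearance) falls to 0.42× activity: 0.36 × 0.42 = 0.1512.
The CYP2C8 pathway (26% of clearance) increases to 5.7× activity: 0.26 × 5.7 = 1.482.
The CYP2B6 pathway (19% of clearance) is boosted to 2.6× activity: 0.19 × 2.6 = 0.494.
Non-CYP routes (19%) are unchanged.
New clearance relative to baseline: 0.1512 + 1.482 + 0.494 + 0.19 = 2.3172.
Steady-state plasma level ∝ 1/CL: new value = 57.3 / 2.3172 = 24.7 μmol/L.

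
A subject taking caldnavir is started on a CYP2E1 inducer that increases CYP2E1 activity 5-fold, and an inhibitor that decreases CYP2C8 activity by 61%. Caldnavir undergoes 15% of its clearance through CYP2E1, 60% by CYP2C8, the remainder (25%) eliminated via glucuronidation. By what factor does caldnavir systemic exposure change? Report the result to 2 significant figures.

0.81

CYP2E1: 0.15 × 5 = 0.75
CYP2C8: 0.6 × 0.39 = 0.234
Other: 0.25 (unchanged)
Relative clearance = 0.75 + 0.234 + 0.25 = 1.234.
Because systemic exposure varies inversely with clearance, the combined effect is 1 / 1.234 = 0.81.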